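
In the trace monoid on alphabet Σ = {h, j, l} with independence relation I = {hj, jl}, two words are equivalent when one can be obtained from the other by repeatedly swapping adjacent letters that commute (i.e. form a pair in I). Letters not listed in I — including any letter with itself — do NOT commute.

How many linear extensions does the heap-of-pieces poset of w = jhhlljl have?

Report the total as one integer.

21

#0=j has no predecessor
#1=h has no predecessor
#2=h depends on [1:h]
#3=l depends on [2:h]
#4=l depends on [3:l]
#5=j depends on [0:j]
#6=l depends on [4:l]
sources: [0:j, 1:h]
N(rest) = Σ N(rest − s) over sources s of rest; N(one piece) = 1:
  size 1 → [5]=1  [6]=1
  size 2 → [0,5]=1  [4,6]=1  [5,6]=2
  size 3 → [0,5,6]=3  [3,4,6]=1  [4,5,6]=3
  size 4 → [0,4,5,6]=6  [2,3,4,6]=1  [3,4,5,6]=4
  size 5 → [0,3,4,5,6]=10  [1,2,3,4,6]=1  [2,3,4,5,6]=5
  first=0(j) contributes 6
  first=1(h) contributes 15
|[w]| = 21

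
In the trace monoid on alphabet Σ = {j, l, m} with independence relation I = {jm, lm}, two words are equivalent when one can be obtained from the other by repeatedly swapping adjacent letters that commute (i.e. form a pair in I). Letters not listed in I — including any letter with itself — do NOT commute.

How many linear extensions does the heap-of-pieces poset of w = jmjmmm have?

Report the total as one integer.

15

#0=j has no predecessor
#1=m has no predecessor
#2=j depends on [0:j]
#3=m depends on [1:m]
#4=m depends on [3:m]
#5=m depends on [4:m]
sources: [0:j, 1:m]
N(rest) = Σ N(rest − s) over sources s of rest; N(one piece) = 1:
  size 1 → [2]=1  [5]=1
  size 2 → [0,2]=1  [2,5]=2  [4,5]=1
  size 3 → [0,2,5]=3  [2,4,5]=3  [3,4,5]=1
  size 4 → [0,2,4,5]=6  [1,3,4,5]=1  [2,3,4,5]=4
  first=0(j) contributes 5
  first=1(m) contributes 10
|[w]| = 15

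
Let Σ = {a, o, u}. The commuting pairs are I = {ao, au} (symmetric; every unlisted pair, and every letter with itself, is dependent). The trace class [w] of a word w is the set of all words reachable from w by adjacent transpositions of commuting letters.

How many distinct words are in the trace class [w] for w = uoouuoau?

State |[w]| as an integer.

8

0(u) covers ∅
1(o) covers 0:u
2(o) covers 1:o
3(u) covers 2:o
4(u) covers 3:u
5(o) covers 4:u
6(a) covers ∅
7(u) covers 5:o
floor of heap: 0:u, 6:a
completions by unplaced set U, small U first (add the entries for U minus each lowest piece of U):
  |U|=1: {6}:1  {7}:1
  |U|=2: {5,7}:1  {6,7}:2
  |U|=3: {4,5,7}:1  {5,6,7}:3
  |U|=4: {3,4,5,7}:1  {4,5,6,7}:4
  |U|=5: {2,3,4,5,7}:1  {3,4,5,6,7}:5
  |U|=6: {1,2,3,4,5,7}:1  {2,3,4,5,6,7}:6
  start at 0(u): 7
  start at 6(a): 1
sum over floor = 8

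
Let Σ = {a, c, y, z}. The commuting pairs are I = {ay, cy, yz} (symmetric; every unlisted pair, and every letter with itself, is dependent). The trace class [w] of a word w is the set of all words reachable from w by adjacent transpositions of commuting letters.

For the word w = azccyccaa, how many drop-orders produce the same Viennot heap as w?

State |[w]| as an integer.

9

drop 0:a onto floor
drop 1:z onto {0:a}
drop 2:c onto {1:z}
drop 3:c onto {2:c}
drop 4:y onto floor
drop 5:c onto {3:c}
drop 6:c onto {5:c}
drop 7:a onto {6:c}
drop 8:a onto {7:a}
ground layer = {0:a, 4:y}
drop-orders for the pieces not yet dropped (sum over which currently-grounded one goes next):
  1 to go: {4} 1  {8} 1
  2 to go: {4,8} 2  {7,8} 1
  3 to go: {4,7,8} 3  {6,7,8} 1
  4 to go: {4,6,7,8} 4  {5,6,7,8} 1
  5 to go: {3,5,6,7,8} 1  {4,5,6,7,8} 5
  6 to go: {2,3,5,6,7,8} 1  {3,4,5,6,7,8} 6
  7 to go: {1,2,3,5,6,7,8} 1  {2,3,4,5,6,7,8} 7
  if 0:a drops first: 8 orders
  if 4:y drops first: 1 orders
heap linearizations: 9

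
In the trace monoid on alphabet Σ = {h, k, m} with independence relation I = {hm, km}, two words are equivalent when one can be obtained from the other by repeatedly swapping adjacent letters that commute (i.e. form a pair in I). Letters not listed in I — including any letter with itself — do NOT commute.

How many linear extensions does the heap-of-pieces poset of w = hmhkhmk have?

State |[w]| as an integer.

21

drop 0:h onto floor
drop 1:m onto floor
drop 2:h onto {0:h}
drop 3:k onto {2:h}
drop 4:h onto {3:k}
drop 5:m onto {1:m}
drop 6:k onto {4:h}
ground layer = {0:h, 1:m}
drop-orders for the pieces not yet dropped (sum over which currently-grounded one goes next):
  1 to go: {5} 1  {6} 1
  2 to go: {1,5} 1  {4,6} 1  {5,6} 2
  3 to go: {1,5,6} 3  {3,4,6} 1  {4,5,6} 3
  4 to go: {1,4,5,6} 6  {2,3,4,6} 1  {3,4,5,6} 4
  5 to go: {0,2,3,4,6} 1  {1,3,4,5,6} 10  {2,3,4,5,6} 5
  if 0:h drops first: 15 orders
  if 1:m drops first: 6 orders
heap linearizations: 21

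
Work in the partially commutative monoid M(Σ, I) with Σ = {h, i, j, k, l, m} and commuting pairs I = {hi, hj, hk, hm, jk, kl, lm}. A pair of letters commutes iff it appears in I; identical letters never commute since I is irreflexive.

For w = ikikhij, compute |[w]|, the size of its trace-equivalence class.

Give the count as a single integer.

7

#0=i has no predecessor
#1=k depends on [0:i]
#2=i depends on [1:k]
#3=k depends on [2:i]
#4=h has no predecessor
#5=i depends on [3:k]
#6=j depends on [5:i]
sources: [0:i, 4:h]
N(rest) = Σ N(rest − s) over sources s of rest; N(one piece) = 1:
  size 1 → [4]=1  [6]=1
  size 2 → [4,6]=2  [5,6]=1
  size 3 → [3,5,6]=1  [4,5,6]=3
  size 4 → [2,3,5,6]=1  [3,4,5,6]=4
  size 5 → [1,2,3,5,6]=1  [2,3,4,5,6]=5
  first=0(i) contributes 6
  first=4(h) contributes 1
|[w]| = 7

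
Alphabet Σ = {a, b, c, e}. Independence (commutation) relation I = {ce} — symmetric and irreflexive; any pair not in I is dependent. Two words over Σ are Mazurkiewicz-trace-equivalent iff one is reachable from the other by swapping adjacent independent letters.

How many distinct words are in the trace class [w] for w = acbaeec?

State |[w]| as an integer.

3

0(a) covers ∅
1(c) covers 0:a
2(b) covers 1:c
3(a) covers 2:b
4(e) covers 3:a
5(e) covers 4:e
6(c) covers 3:a
floor of heap: 0:a
completions by unplaced set U, small U first (add the entries for U minus each lowest piece of U):
  |U|=1: {5}:1  {6}:1
  |U|=2: {4,5}:1  {5,6}:2
  |U|=3: {4,5,6}:3
  |U|=4: {3,4,5,6}:3
  |U|=5: {2,3,4,5,6}:3
  start at 0(a): 3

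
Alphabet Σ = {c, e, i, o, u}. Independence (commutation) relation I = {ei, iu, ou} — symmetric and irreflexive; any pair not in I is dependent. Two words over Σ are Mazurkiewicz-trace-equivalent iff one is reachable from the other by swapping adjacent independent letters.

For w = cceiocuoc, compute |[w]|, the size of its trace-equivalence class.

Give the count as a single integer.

4

piece 0:c — minimal
piece 1:c rests on {0:c}
piece 2:e rests on {1:c}
piece 3:i rests on {1:c}
piece 4:o rests on {2:e, 3:i}
piece 5:c rests on {4:o}
piece 6:u rests on {5:c}
piece 7:o rests on {5:c}
piece 8:c rests on {6:u, 7:o}
minimal pieces: {0:c}
ways to finish when only these pieces remain (= sum over removing one remaining piece with nothing left below it):
  1 left: {8}→1
  2 left: {6,8}→1  {7,8}→1
  3 left: {6,7,8}→2
  4 left: {5,6,7,8}→2
  5 left: {4,5,6,7,8}→2
  6 left: {2,4,5,6,7,8}→2  {3,4,5,6,7,8}→2
  7 left: {2,3,4,5,6,7,8}→4
  placing 0:c first → 4 extensions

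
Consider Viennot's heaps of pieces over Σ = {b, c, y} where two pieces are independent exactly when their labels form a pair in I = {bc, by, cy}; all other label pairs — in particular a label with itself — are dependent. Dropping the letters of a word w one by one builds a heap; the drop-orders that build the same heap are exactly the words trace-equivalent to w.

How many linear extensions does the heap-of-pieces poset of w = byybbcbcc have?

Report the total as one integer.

1260

piece 0:b — minimal
piece 1:y — minimal
piece 2:y rests on {1:y}
piece 3:b rests on {0:b}
piece 4:b rests on {3:b}
piece 5:c — minimal
piece 6:b rests on {4:b}
piece 7:c rests on {5:c}
piece 8:c rests on {7:c}
minimal pieces: {0:b, 1:y, 5:c}
ways to finish when only these pieces remain (= sum over removing one remaining piece with nothing left below it):
  1 left: {2}→1  {6}→1  {8}→1
  2 left: {1,2}→1  {2,6}→2  {2,8}→2  {4,6}→1  {6,8}→2  {7,8}→1
  3 left: {1,2,6}→3  {1,2,8}→3  {2,4,6}→3  {2,6,8}→6  {2,7,8}→3  {3,4,6}→1  {4,6,8}→3  {5,7,8}→1  {6,7,8}→3
  4 left: {0,3,4,6}→1  {1,2,4,6}→6  {1,2,6,8}→12  {1,2,7,8}→6  {2,3,4,6}→4  {2,4,6,8}→12  {2,5,7,8}→4  {2,6,7,8}→12  {3,4,6,8}→4  {4,6,7,8}→6  {5,6,7,8}→4
  5 left: {0,2,3,4,6}→5  {0,3,4,6,8}→5  {1,2,3,4,6}→10  {1,2,4,6,8}→30  {1,2,5,7,8}→10  {1,2,6,7,8}→30  {2,3,4,6,8}→20  {2,4,6,7,8}→30  {2,5,6,7,8}→20  {3,4,6,7,8}→10  {4,5,6,7,8}→10
  6 left: {0,1,2,3,4,6}→15  {0,2,3,4,6,8}→30  {0,3,4,6,7,8}→15  {1,2,3,4,6,8}→60  {1,2,4,6,7,8}→90  {1,2,5,6,7,8}→60  {2,3,4,6,7,8}→60  {2,4,5,6,7,8}→60  {3,4,5,6,7,8}→20
  7 left: {0,1,2,3,4,6,8}→105  {0,2,3,4,6,7,8}→105  {0,3,4,5,6,7,8}→35  {1,2,3,4,6,7,8}→210  {1,2,4,5,6,7,8}→210  {2,3,4,5,6,7,8}→140
  placing 0:b first → 560 extensions
  placing 1:y first → 280 extensions
  placing 5:c first → 420 extensions
total linear extensions = 1260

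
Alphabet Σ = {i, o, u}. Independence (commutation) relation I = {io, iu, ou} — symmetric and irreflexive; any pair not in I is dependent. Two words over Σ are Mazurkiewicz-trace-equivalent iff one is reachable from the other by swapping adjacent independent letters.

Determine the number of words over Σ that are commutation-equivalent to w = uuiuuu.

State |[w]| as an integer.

piece 0:u — minimal
piece 1:u rests on {0:u}
piece 2:i — minimal
piece 3:u rests on {1:u}
piece 4:u rests on {3:u}
piece 5:u rests on {4:u}
minimal pieces: {0:u, 2:i}
ways to finish when only these pieces remain (= sum over removing one remaining piece with nothing left below it):
  1 left: {2}→1  {5}→1
  2 left: {2,5}→2  {4,5}→1
  3 left: {2,4,5}→3  {3,4,5}→1
  4 left: {1,3,4,5}→1  {2,3,4,5}→4
  placing 0:u first → 5 extensions
  placing 2:i first → 1 extensions
total linear extensions = 6

6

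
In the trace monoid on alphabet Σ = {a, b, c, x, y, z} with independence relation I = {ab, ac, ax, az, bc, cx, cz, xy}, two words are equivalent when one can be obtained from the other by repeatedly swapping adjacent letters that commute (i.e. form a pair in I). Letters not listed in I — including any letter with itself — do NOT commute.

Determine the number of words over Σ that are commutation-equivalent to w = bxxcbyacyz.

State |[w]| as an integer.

10

piece 0:b — minimal
piece 1:x rests on {0:b}
piece 2:x rests on {1:x}
piece 3:c — minimal
piece 4:b rests on {2:x}
piece 5:y rests on {3:c, 4:b}
piece 6:a rests on {5:y}
piece 7:c rests on {5:y}
piece 8:y rests on {6:a, 7:c}
piece 9:z rests on {8:y}
minimal pieces: {0:b, 3:c}
ways to finish when only these pieces remain (= sum over removing one remaining piece with nothing left below it):
  1 left: {9}→1
  2 left: {8,9}→1
  3 left: {6,8,9}→1  {7,8,9}→1
  4 left: {6,7,8,9}→2
  5 left: {5,6,7,8,9}→2
  6 left: {3,5,6,7,8,9}→2  {4,5,6,7,8,9}→2
  7 left: {2,4,5,6,7,8,9}→2  {3,4,5,6,7,8,9}→4
  8 left: {1,2,4,5,6,7,8,9}→2  {2,3,4,5,6,7,8,9}→6
  placing 0:b first → 8 extensions
  placing 3:c first → 2 extensions
total linear extensions = 10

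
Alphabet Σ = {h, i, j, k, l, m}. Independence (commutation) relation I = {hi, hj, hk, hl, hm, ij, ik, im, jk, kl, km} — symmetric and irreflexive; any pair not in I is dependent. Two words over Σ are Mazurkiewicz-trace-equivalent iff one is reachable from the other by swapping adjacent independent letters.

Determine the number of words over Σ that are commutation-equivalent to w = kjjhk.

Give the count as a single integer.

#0=k has no predecessor
#1=j has no predecessor
#2=j depends on [1:j]
#3=h has no predecessor
#4=k depends on [0:k]
sources: [0:k, 1:j, 3:h]
N(rest) = Σ N(rest − s) over sources s of rest; N(one piece) = 1:
  size 1 → [2]=1  [3]=1  [4]=1
  size 2 → [0,4]=1  [1,2]=1  [2,3]=2  [2,4]=2  [3,4]=2
  size 3 → [0,2,4]=3  [0,3,4]=3  [1,2,3]=3  [1,2,4]=3  [2,3,4]=6
  first=0(k) contributes 12
  first=1(j) contributes 12
  first=3(h) contributes 6
|[w]| = 30

30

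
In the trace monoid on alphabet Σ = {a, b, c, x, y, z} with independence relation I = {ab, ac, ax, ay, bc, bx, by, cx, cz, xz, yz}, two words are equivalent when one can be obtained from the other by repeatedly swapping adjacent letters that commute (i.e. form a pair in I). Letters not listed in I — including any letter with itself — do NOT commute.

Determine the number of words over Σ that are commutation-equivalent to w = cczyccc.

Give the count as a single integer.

#0=c has no predecessor
#1=c depends on [0:c]
#2=z has no predecessor
#3=y depends on [1:c]
#4=c depends on [3:y]
#5=c depends on [4:c]
#6=c depends on [5:c]
sources: [0:c, 2:z]
N(rest) = Σ N(rest − s) over sources s of rest; N(one piece) = 1:
  size 1 → [2]=1  [6]=1
  size 2 → [2,6]=2  [5,6]=1
  size 3 → [2,5,6]=3  [4,5,6]=1
  size 4 → [2,4,5,6]=4  [3,4,5,6]=1
  size 5 → [1,3,4,5,6]=1  [2,3,4,5,6]=5
  first=0(c) contributes 6
  first=2(z) contributes 1
|[w]| = 7

7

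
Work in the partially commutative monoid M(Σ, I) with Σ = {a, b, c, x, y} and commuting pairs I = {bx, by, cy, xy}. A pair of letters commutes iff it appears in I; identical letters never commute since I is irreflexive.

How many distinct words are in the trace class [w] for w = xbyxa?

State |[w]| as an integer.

12

piece 0:x — minimal
piece 1:b — minimal
piece 2:y — minimal
piece 3:x rests on {0:x}
piece 4:a rests on {1:b, 2:y, 3:x}
minimal pieces: {0:x, 1:b, 2:y}
ways to finish when only these pieces remain (= sum over removing one remaining piece with nothing left below it):
  1 left: {4}→1
  2 left: {1,4}→1  {2,4}→1  {3,4}→1
  3 left: {0,3,4}→1  {1,2,4}→2  {1,3,4}→2  {2,3,4}→2
  placing 0:x first → 6 extensions
  placing 1:b first → 3 extensions
  placing 2:y first → 3 extensions
total linear extensions = 12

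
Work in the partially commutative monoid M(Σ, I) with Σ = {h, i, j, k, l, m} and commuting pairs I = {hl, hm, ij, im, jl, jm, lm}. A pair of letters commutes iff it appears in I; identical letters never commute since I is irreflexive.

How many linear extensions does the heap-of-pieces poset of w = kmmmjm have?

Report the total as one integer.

piece 0:k — minimal
piece 1:m rests on {0:k}
piece 2:m rests on {1:m}
piece 3:m rests on {2:m}
piece 4:j rests on {0:k}
piece 5:m rests on {3:m}
minimal pieces: {0:k}
ways to finish when only these pieces remain (= sum over removing one remaining piece with nothing left below it):
  1 left: {4}→1  {5}→1
  2 left: {3,5}→1  {4,5}→2
  3 left: {2,3,5}→1  {3,4,5}→3
  4 left: {1,2,3,5}→1  {2,3,4,5}→4
  placing 0:k first → 5 extensions

5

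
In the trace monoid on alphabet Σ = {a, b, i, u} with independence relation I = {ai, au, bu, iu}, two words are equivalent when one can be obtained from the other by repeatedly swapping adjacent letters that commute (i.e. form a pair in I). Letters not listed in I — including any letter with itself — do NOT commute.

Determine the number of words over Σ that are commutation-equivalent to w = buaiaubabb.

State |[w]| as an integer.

135

piece 0:b — minimal
piece 1:u — minimal
piece 2:a rests on {0:b}
piece 3:i rests on {0:b}
piece 4:a rests on {2:a}
piece 5:u rests on {1:u}
piece 6:b rests on {3:i, 4:a}
piece 7:a rests on {6:b}
piece 8:b rests on {7:a}
piece 9:b rests on {8:b}
minimal pieces: {0:b, 1:u}
ways to finish when only these pieces remain (= sum over removing one remaining piece with nothing left below it):
  1 left: {5}→1  {9}→1
  2 left: {1,5}→1  {5,9}→2  {8,9}→1
  3 left: {1,5,9}→3  {5,8,9}→3  {7,8,9}→1
  4 left: {1,5,8,9}→6  {5,7,8,9}→4  {6,7,8,9}→1
  5 left: {1,5,7,8,9}→10  {3,6,7,8,9}→1  {4,6,7,8,9}→1  {5,6,7,8,9}→5
  6 left: {1,5,6,7,8,9}→15  {2,4,6,7,8,9}→1  {3,4,6,7,8,9}→2  {3,5,6,7,8,9}→6  {4,5,6,7,8,9}→6
  7 left: {1,3,5,6,7,8,9}→21  {1,4,5,6,7,8,9}→21  {2,3,4,6,7,8,9}→3  {2,4,5,6,7,8,9}→7  {3,4,5,6,7,8,9}→14
  8 left: {0,2,3,4,6,7,8,9}→3  {1,2,4,5,6,7,8,9}→28  {1,3,4,5,6,7,8,9}→56  {2,3,4,5,6,7,8,9}→24
  placing 0:b first → 108 extensions
  placing 1:u first → 27 extensions
total linear extensions = 135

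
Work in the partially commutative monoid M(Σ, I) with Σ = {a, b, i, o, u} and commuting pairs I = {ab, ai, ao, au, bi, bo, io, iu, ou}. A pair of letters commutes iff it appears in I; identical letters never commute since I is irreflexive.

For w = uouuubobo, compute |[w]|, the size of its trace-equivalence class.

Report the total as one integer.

drop 0:u onto floor
drop 1:o onto floor
drop 2:u onto {0:u}
drop 3:u onto {2:u}
drop 4:u onto {3:u}
drop 5:b onto {4:u}
drop 6:o onto {1:o}
drop 7:b onto {5:b}
drop 8:o onto {6:o}
ground layer = {0:u, 1:o}
drop-orders for the pieces not yet dropped (sum over which currently-grounded one goes next):
  1 to go: {7} 1  {8} 1
  2 to go: {5,7} 1  {6,8} 1  {7,8} 2
  3 to go: {1,6,8} 1  {4,5,7} 1  {5,7,8} 3  {6,7,8} 3
  4 to go: {1,6,7,8} 4  {3,4,5,7} 1  {4,5,7,8} 4  {5,6,7,8} 6
  5 to go: {1,5,6,7,8} 10  {2,3,4,5,7} 1  {3,4,5,7,8} 5  {4,5,6,7,8} 10
  6 to go: {0,2,3,4,5,7} 1  {1,4,5,6,7,8} 20  {2,3,4,5,7,8} 6  {3,4,5,6,7,8} 15
  7 to go: {0,2,3,4,5,7,8} 7  {1,3,4,5,6,7,8} 35  {2,3,4,5,6,7,8} 21
  if 0:u drops first: 56 orders
  if 1:o drops first: 28 orders
heap linearizations: 84

84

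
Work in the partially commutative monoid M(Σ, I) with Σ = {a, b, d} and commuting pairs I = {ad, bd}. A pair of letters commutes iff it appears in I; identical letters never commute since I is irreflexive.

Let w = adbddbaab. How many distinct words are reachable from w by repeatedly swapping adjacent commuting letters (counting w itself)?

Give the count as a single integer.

84

piece 0:a — minimal
piece 1:d — minimal
piece 2:b rests on {0:a}
piece 3:d rests on {1:d}
piece 4:d rests on {3:d}
piece 5:b rests on {2:b}
piece 6:a rests on {5:b}
piece 7:a rests on {6:a}
piece 8:b rests on {7:a}
minimal pieces: {0:a, 1:d}
ways to finish when only these pieces remain (= sum over removing one remaining piece with nothing left below it):
  1 left: {4}→1  {8}→1
  2 left: {3,4}→1  {4,8}→2  {7,8}→1
  3 left: {1,3,4}→1  {3,4,8}→3  {4,7,8}→3  {6,7,8}→1
  4 left: {1,3,4,8}→4  {3,4,7,8}→6  {4,6,7,8}→4  {5,6,7,8}→1
  5 left: {1,3,4,7,8}→10  {2,5,6,7,8}→1  {3,4,6,7,8}→10  {4,5,6,7,8}→5
  6 left: {0,2,5,6,7,8}→1  {1,3,4,6,7,8}→20  {2,4,5,6,7,8}→6  {3,4,5,6,7,8}→15
  7 left: {0,2,4,5,6,7,8}→7  {1,3,4,5,6,7,8}→35  {2,3,4,5,6,7,8}→21
  placing 0:a first → 56 extensions
  placing 1:d first → 28 extensions
total linear extensions = 84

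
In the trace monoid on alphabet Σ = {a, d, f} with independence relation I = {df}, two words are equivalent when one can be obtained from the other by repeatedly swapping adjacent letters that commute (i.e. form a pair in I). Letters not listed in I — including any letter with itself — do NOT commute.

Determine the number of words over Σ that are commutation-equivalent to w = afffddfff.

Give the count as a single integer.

28

drop 0:a onto floor
drop 1:f onto {0:a}
drop 2:f onto {1:f}
drop 3:f onto {2:f}
drop 4:d onto {0:a}
drop 5:d onto {4:d}
drop 6:f onto {3:f}
drop 7:f onto {6:f}
drop 8:f onto {7:f}
ground layer = {0:a}
drop-orders for the pieces not yet dropped (sum over which currently-grounded one goes next):
  1 to go: {5} 1  {8} 1
  2 to go: {4,5} 1  {5,8} 2  {7,8} 1
  3 to go: {4,5,8} 3  {5,7,8} 3  {6,7,8} 1
  4 to go: {3,6,7,8} 1  {4,5,7,8} 6  {5,6,7,8} 4
  5 to go: {2,3,6,7,8} 1  {3,5,6,7,8} 5  {4,5,6,7,8} 10
  6 to go: {1,2,3,6,7,8} 1  {2,3,5,6,7,8} 6  {3,4,5,6,7,8} 15
  7 to go: {1,2,3,5,6,7,8} 7  {2,3,4,5,6,7,8} 21
  if 0:a drops first: 28 orders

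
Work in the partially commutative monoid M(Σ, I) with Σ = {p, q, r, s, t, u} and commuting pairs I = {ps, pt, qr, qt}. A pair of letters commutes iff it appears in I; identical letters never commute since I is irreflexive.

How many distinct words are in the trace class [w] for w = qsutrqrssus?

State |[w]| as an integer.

drop 0:q onto floor
drop 1:s onto {0:q}
drop 2:u onto {1:s}
drop 3:t onto {2:u}
drop 4:r onto {3:t}
drop 5:q onto {2:u}
drop 6:r onto {4:r}
drop 7:s onto {5:q, 6:r}
drop 8:s onto {7:s}
drop 9:u onto {8:s}
drop 10:s onto {9:u}
ground layer = {0:q}
drop-orders for the pieces not yet dropped (sum over which currently-grounded one goes next):
  1 to go: {10} 1
  2 to go: {9,10} 1
  3 to go: {8,9,10} 1
  4 to go: {7,8,9,10} 1
  5 to go: {5,7,8,9,10} 1  {6,7,8,9,10} 1
  6 to go: {4,6,7,8,9,10} 1  {5,6,7,8,9,10} 2
  7 to go: {3,4,6,7,8,9,10} 1  {4,5,6,7,8,9,10} 3
  8 to go: {3,4,5,6,7,8,9,10} 4
  9 to go: {2,3,4,5,6,7,8,9,10} 4
  if 0:q drops first: 4 orders

4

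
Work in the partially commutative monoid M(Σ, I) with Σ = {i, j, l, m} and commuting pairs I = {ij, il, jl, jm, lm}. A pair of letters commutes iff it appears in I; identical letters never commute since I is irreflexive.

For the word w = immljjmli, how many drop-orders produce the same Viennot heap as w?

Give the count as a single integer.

#0=i has no predecessor
#1=m depends on [0:i]
#2=m depends on [1:m]
#3=l has no predecessor
#4=j has no predecessor
#5=j depends on [4:j]
#6=m depends on [2:m]
#7=l depends on [3:l]
#8=i depends on [6:m]
sources: [0:i, 3:l, 4:j]
N(rest) = Σ N(rest − s) over sources s of rest; N(one piece) = 1:
  size 1 → [5]=1  [7]=1  [8]=1
  size 2 → [3,7]=1  [4,5]=1  [5,7]=2  [5,8]=2  [6,8]=1  [7,8]=2
  size 3 → [2,6,8]=1  [3,5,7]=3  [3,7,8]=3  [4,5,7]=3  [4,5,8]=3  [5,6,8]=3  [5,7,8]=6  [6,7,8]=3
  size 4 → [1,2,6,8]=1  [2,5,6,8]=4  [2,6,7,8]=4  [3,4,5,7]=6  [3,5,7,8]=12  [3,6,7,8]=6  [4,5,6,8]=6  [4,5,7,8]=12  [5,6,7,8]=12
  size 5 → [0,1,2,6,8]=1  [1,2,5,6,8]=5  [1,2,6,7,8]=5  [2,3,6,7,8]=10  [2,4,5,6,8]=10  [2,5,6,7,8]=20  [3,4,5,7,8]=30  [3,5,6,7,8]=30  [4,5,6,7,8]=30
  size 6 → [0,1,2,5,6,8]=6  [0,1,2,6,7,8]=6  [1,2,3,6,7,8]=15  [1,2,4,5,6,8]=15  [1,2,5,6,7,8]=30  [2,3,5,6,7,8]=60  [2,4,5,6,7,8]=60  [3,4,5,6,7,8]=90
  size 7 → [0,1,2,3,6,7,8]=21  [0,1,2,4,5,6,8]=21  [0,1,2,5,6,7,8]=42  [1,2,3,5,6,7,8]=105  [1,2,4,5,6,7,8]=105  [2,3,4,5,6,7,8]=210
  first=0(i) contributes 420
  first=3(l) contributes 168
  first=4(j) contributes 168
|[w]| = 756

756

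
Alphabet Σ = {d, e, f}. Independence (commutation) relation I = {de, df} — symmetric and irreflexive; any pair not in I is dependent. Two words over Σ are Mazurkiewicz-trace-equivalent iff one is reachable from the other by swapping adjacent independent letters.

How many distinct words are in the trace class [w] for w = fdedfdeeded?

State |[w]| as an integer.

piece 0:f — minimal
piece 1:d — minimal
piece 2:e rests on {0:f}
piece 3:d rests on {1:d}
piece 4:f rests on {2:e}
piece 5:d rests on {3:d}
piece 6:e rests on {4:f}
piece 7:e rests on {6:e}
piece 8:d rests on {5:d}
piece 9:e rests on {7:e}
piece 10:d rests on {8:d}
minimal pieces: {0:f, 1:d}
ways to finish when only these pieces remain (= sum over removing one remaining piece with nothing left below it):
  1 left: {9}→1  {10}→1
  2 left: {7,9}→1  {8,10}→1  {9,10}→2
  3 left: {5,8,10}→1  {6,7,9}→1  {7,9,10}→3  {8,9,10}→3
  4 left: {3,5,8,10}→1  {4,6,7,9}→1  {5,8,9,10}→4  {6,7,9,10}→4  {7,8,9,10}→6
  5 left: {1,3,5,8,10}→1  {2,4,6,7,9}→1  {3,5,8,9,10}→5  {4,6,7,9,10}→5  {5,7,8,9,10}→10  {6,7,8,9,10}→10
  6 left: {0,2,4,6,7,9}→1  {1,3,5,8,9,10}→6  {2,4,6,7,9,10}→6  {3,5,7,8,9,10}→15  {4,6,7,8,9,10}→15  {5,6,7,8,9,10}→20
  7 left: {0,2,4,6,7,9,10}→7  {1,3,5,7,8,9,10}→21  {2,4,6,7,8,9,10}→21  {3,5,6,7,8,9,10}→35  {4,5,6,7,8,9,10}→35
  8 left: {0,2,4,6,7,8,9,10}→28  {1,3,5,6,7,8,9,10}→56  {2,4,5,6,7,8,9,10}→56  {3,4,5,6,7,8,9,10}→70
  9 left: {0,2,4,5,6,7,8,9,10}→84  {1,3,4,5,6,7,8,9,10}→126  {2,3,4,5,6,7,8,9,10}→126
  placing 0:f first → 252 extensions
  placing 1:d first → 210 extensions
total linear extensions = 462

462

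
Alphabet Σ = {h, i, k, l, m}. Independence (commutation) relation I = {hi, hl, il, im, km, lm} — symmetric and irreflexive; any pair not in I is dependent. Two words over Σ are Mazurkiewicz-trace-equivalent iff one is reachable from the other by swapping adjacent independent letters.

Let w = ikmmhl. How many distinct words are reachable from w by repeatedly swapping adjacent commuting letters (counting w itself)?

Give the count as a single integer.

drop 0:i onto floor
drop 1:k onto {0:i}
drop 2:m onto floor
drop 3:m onto {2:m}
drop 4:h onto {1:k, 3:m}
drop 5:l onto {1:k}
ground layer = {0:i, 2:m}
drop-orders for the pieces not yet dropped (sum over which currently-grounded one goes next):
  1 to go: {4} 1  {5} 1
  2 to go: {3,4} 1  {4,5} 2
  3 to go: {1,4,5} 2  {2,3,4} 1  {3,4,5} 3
  4 to go: {0,1,4,5} 2  {1,3,4,5} 5  {2,3,4,5} 4
  if 0:i drops first: 9 orders
  if 2:m drops first: 7 orders
heap linearizations: 16

16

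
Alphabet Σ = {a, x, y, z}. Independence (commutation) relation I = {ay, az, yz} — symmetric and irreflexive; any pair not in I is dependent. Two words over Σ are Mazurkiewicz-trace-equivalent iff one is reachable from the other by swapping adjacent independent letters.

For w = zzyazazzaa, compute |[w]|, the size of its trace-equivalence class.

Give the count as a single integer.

1260

piece 0:z — minimal
piece 1:z rests on {0:z}
piece 2:y — minimal
piece 3:a — minimal
piece 4:z rests on {1:z}
piece 5:a rests on {3:a}
piece 6:z rests on {4:z}
piece 7:z rests on {6:z}
piece 8:a rests on {5:a}
piece 9:a rests on {8:a}
minimal pieces: {0:z, 2:y, 3:a}
ways to finish when only these pieces remain (= sum over removing one remaining piece with nothing left below it):
  1 left: {2}→1  {7}→1  {9}→1
  2 left: {2,7}→2  {2,9}→2  {6,7}→1  {7,9}→2  {8,9}→1
  3 left: {2,6,7}→3  {2,7,9}→6  {2,8,9}→3  {4,6,7}→1  {5,8,9}→1  {6,7,9}→3  {7,8,9}→3
  4 left: {1,4,6,7}→1  {2,4,6,7}→4  {2,5,8,9}→4  {2,6,7,9}→12  {2,7,8,9}→12  {3,5,8,9}→1  {4,6,7,9}→4  {5,7,8,9}→4  {6,7,8,9}→6
  5 left: {0,1,4,6,7}→1  {1,2,4,6,7}→5  {1,4,6,7,9}→5  {2,3,5,8,9}→5  {2,4,6,7,9}→20  {2,5,7,8,9}→20  {2,6,7,8,9}→30  {3,5,7,8,9}→5  {4,6,7,8,9}→10  {5,6,7,8,9}→10
  6 left: {0,1,2,4,6,7}→6  {0,1,4,6,7,9}→6  {1,2,4,6,7,9}→30  {1,4,6,7,8,9}→15  {2,3,5,7,8,9}→30  {2,4,6,7,8,9}→60  {2,5,6,7,8,9}→60  {3,5,6,7,8,9}→15  {4,5,6,7,8,9}→20
  7 left: {0,1,2,4,6,7,9}→42  {0,1,4,6,7,8,9}→21  {1,2,4,6,7,8,9}→105  {1,4,5,6,7,8,9}→35  {2,3,5,6,7,8,9}→105  {2,4,5,6,7,8,9}→140  {3,4,5,6,7,8,9}→35
  8 left: {0,1,2,4,6,7,8,9}→168  {0,1,4,5,6,7,8,9}→56  {1,2,4,5,6,7,8,9}→280  {1,3,4,5,6,7,8,9}→70  {2,3,4,5,6,7,8,9}→280
  placing 0:z first → 630 extensions
  placing 2:y first → 126 extensions
  placing 3:a first → 504 extensions
total linear extensions = 1260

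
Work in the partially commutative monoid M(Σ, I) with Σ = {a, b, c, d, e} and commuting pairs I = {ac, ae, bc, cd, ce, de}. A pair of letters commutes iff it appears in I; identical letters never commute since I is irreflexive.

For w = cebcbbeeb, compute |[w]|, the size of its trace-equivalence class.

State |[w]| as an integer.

piece 0:c — minimal
piece 1:e — minimal
piece 2:b rests on {1:e}
piece 3:c rests on {0:c}
piece 4:b rests on {2:b}
piece 5:b rests on {4:b}
piece 6:e rests on {5:b}
piece 7:e rests on {6:e}
piece 8:b rests on {7:e}
minimal pieces: {0:c, 1:e}
ways to finish when only these pieces remain (= sum over removing one remaining piece with nothing left below it):
  1 left: {3}→1  {8}→1
  2 left: {0,3}→1  {3,8}→2  {7,8}→1
  3 left: {0,3,8}→3  {3,7,8}→3  {6,7,8}→1
  4 left: {0,3,7,8}→6  {3,6,7,8}→4  {5,6,7,8}→1
  5 left: {0,3,6,7,8}→10  {3,5,6,7,8}→5  {4,5,6,7,8}→1
  6 left: {0,3,5,6,7,8}→15  {2,4,5,6,7,8}→1  {3,4,5,6,7,8}→6
  7 left: {0,3,4,5,6,7,8}→21  {1,2,4,5,6,7,8}→1  {2,3,4,5,6,7,8}→7
  placing 0:c first → 8 extensions
  placing 1:e first → 28 extensions
total linear extensions = 36

36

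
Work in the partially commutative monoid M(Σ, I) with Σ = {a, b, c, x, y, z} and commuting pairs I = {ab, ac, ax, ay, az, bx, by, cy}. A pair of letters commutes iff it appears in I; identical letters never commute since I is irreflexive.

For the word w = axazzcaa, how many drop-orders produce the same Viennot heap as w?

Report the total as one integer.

70

0(a) covers ∅
1(x) covers ∅
2(a) covers 0:a
3(z) covers 1:x
4(z) covers 3:z
5(c) covers 4:z
6(a) covers 2:a
7(a) covers 6:a
floor of heap: 0:a, 1:x
completions by unplaced set U, small U first (add the entries for U minus each lowest piece of U):
  |U|=1: {5}:1  {7}:1
  |U|=2: {4,5}:1  {5,7}:2  {6,7}:1
  |U|=3: {2,6,7}:1  {3,4,5}:1  {4,5,7}:3  {5,6,7}:3
  |U|=4: {0,2,6,7}:1  {1,3,4,5}:1  {2,5,6,7}:4  {3,4,5,7}:4  {4,5,6,7}:6
  |U|=5: {0,2,5,6,7}:5  {1,3,4,5,7}:5  {2,4,5,6,7}:10  {3,4,5,6,7}:10
  |U|=6: {0,2,4,5,6,7}:15  {1,3,4,5,6,7}:15  {2,3,4,5,6,7}:20
  start at 0(a): 35
  start at 1(x): 35
sum over floor = 70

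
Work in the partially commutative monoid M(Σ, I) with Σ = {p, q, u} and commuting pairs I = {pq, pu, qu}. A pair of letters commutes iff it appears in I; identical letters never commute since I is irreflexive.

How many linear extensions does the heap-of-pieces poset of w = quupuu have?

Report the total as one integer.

piece 0:q — minimal
piece 1:u — minimal
piece 2:u rests on {1:u}
piece 3:p — minimal
piece 4:u rests on {2:u}
piece 5:u rests on {4:u}
minimal pieces: {0:q, 1:u, 3:p}
ways to finish when only these pieces remain (= sum over removing one remaining piece with nothing left below it):
  1 left: {0}→1  {3}→1  {5}→1
  2 left: {0,3}→2  {0,5}→2  {3,5}→2  {4,5}→1
  3 left: {0,3,5}→6  {0,4,5}→3  {2,4,5}→1  {3,4,5}→3
  4 left: {0,2,4,5}→4  {0,3,4,5}→12  {1,2,4,5}→1  {2,3,4,5}→4
  placing 0:q first → 5 extensions
  placing 1:u first → 20 extensions
  placing 3:p first → 5 extensions
total linear extensions = 30

30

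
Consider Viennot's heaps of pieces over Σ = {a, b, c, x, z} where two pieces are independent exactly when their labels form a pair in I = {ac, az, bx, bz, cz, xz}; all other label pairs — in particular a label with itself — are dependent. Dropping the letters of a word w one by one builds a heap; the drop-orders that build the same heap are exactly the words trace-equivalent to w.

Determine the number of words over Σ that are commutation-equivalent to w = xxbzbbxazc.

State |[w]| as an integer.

1800

piece 0:x — minimal
piece 1:x rests on {0:x}
piece 2:b — minimal
piece 3:z — minimal
piece 4:b rests on {2:b}
piece 5:b rests on {4:b}
piece 6:x rests on {1:x}
piece 7:a rests on {5:b, 6:x}
piece 8:z rests on {3:z}
piece 9:c rests on {5:b, 6:x}
minimal pieces: {0:x, 2:b, 3:z}
ways to finish when only these pieces remain (= sum over removing one remaining piece with nothing left below it):
  1 left: {7}→1  {8}→1  {9}→1
  2 left: {3,8}→1  {7,8}→2  {7,9}→2  {8,9}→2
  3 left: {3,7,8}→3  {3,8,9}→3  {5,7,9}→2  {6,7,9}→2  {7,8,9}→6
  4 left: {1,6,7,9}→2  {3,7,8,9}→12  {4,5,7,9}→2  {5,6,7,9}→4  {5,7,8,9}→8  {6,7,8,9}→8
  5 left: {0,1,6,7,9}→2  {1,5,6,7,9}→6  {1,6,7,8,9}→10  {2,4,5,7,9}→2  {3,5,7,8,9}→20  {3,6,7,8,9}→20  {4,5,6,7,9}→6  {4,5,7,8,9}→10  {5,6,7,8,9}→20
  6 left: {0,1,5,6,7,9}→8  {0,1,6,7,8,9}→12  {1,3,6,7,8,9}→30  {1,4,5,6,7,9}→12  {1,5,6,7,8,9}→36  {2,4,5,6,7,9}→8  {2,4,5,7,8,9}→12  {3,4,5,7,8,9}→30  {3,5,6,7,8,9}→60  {4,5,6,7,8,9}→36
  7 left: {0,1,3,6,7,8,9}→42  {0,1,4,5,6,7,9}→20  {0,1,5,6,7,8,9}→56  {1,2,4,5,6,7,9}→20  {1,3,5,6,7,8,9}→126  {1,4,5,6,7,8,9}→84  {2,3,4,5,7,8,9}→42  {2,4,5,6,7,8,9}→56  {3,4,5,6,7,8,9}→126
  8 left: {0,1,2,4,5,6,7,9}→40  {0,1,3,5,6,7,8,9}→224  {0,1,4,5,6,7,8,9}→160  {1,2,4,5,6,7,8,9}→160  {1,3,4,5,6,7,8,9}→336  {2,3,4,5,6,7,8,9}→224
  placing 0:x first → 720 extensions
  placing 2:b first → 720 extensions
  placing 3:z first → 360 extensions
total linear extensions = 1800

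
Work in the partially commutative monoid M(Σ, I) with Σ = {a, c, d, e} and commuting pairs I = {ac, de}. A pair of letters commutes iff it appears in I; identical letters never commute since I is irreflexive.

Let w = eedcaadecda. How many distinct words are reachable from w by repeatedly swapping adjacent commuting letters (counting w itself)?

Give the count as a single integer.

18

piece 0:e — minimal
piece 1:e rests on {0:e}
piece 2:d — minimal
piece 3:c rests on {1:e, 2:d}
piece 4:a rests on {1:e, 2:d}
piece 5:a rests on {4:a}
piece 6:d rests on {3:c, 5:a}
piece 7:e rests on {3:c, 5:a}
piece 8:c rests on {6:d, 7:e}
piece 9:d rests on {8:c}
piece 10:a rests on {9:d}
minimal pieces: {0:e, 2:d}
ways to finish when only these pieces remain (= sum over removing one remaining piece with nothing left below it):
  1 left: {10}→1
  2 left: {9,10}→1
  3 left: {8,9,10}→1
  4 left: {6,8,9,10}→1  {7,8,9,10}→1
  5 left: {6,7,8,9,10}→2
  6 left: {3,6,7,8,9,10}→2  {5,6,7,8,9,10}→2
  7 left: {3,5,6,7,8,9,10}→4  {4,5,6,7,8,9,10}→2
  8 left: {3,4,5,6,7,8,9,10}→6
  9 left: {1,3,4,5,6,7,8,9,10}→6  {2,3,4,5,6,7,8,9,10}→6
  placing 0:e first → 12 extensions
  placing 2:d first → 6 extensions
total linear extensions = 18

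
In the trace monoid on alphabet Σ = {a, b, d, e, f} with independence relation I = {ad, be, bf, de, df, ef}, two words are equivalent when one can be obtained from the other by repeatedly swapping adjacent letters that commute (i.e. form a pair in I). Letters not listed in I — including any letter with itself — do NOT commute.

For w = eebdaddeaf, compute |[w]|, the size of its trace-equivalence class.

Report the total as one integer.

piece 0:e — minimal
piece 1:e rests on {0:e}
piece 2:b — minimal
piece 3:d rests on {2:b}
piece 4:a rests on {1:e, 2:b}
piece 5:d rests on {3:d}
piece 6:d rests on {5:d}
piece 7:e rests on {4:a}
piece 8:a rests on {7:e}
piece 9:f rests on {8:a}
minimal pieces: {0:e, 2:b}
ways to finish when only these pieces remain (= sum over removing one remaining piece with nothing left below it):
  1 left: {6}→1  {9}→1
  2 left: {5,6}→1  {6,9}→2  {8,9}→1
  3 left: {3,5,6}→1  {5,6,9}→3  {6,8,9}→3  {7,8,9}→1
  4 left: {3,5,6,9}→4  {4,7,8,9}→1  {5,6,8,9}→6  {6,7,8,9}→4
  5 left: {1,4,7,8,9}→1  {3,5,6,8,9}→10  {4,6,7,8,9}→5  {5,6,7,8,9}→10
  6 left: {0,1,4,7,8,9}→1  {1,4,6,7,8,9}→6  {3,5,6,7,8,9}→20  {4,5,6,7,8,9}→15
  7 left: {0,1,4,6,7,8,9}→7  {1,4,5,6,7,8,9}→21  {3,4,5,6,7,8,9}→35
  8 left: {0,1,4,5,6,7,8,9}→28  {1,3,4,5,6,7,8,9}→56  {2,3,4,5,6,7,8,9}→35
  placing 0:e first → 91 extensions
  placing 2:b first → 84 extensions
total linear extensions = 175

175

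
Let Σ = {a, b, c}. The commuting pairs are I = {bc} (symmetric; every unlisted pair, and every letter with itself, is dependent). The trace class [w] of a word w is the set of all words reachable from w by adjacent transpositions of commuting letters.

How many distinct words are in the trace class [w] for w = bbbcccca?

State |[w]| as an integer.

#0=b has no predecessor
#1=b depends on [0:b]
#2=b depends on [1:b]
#3=c has no predecessor
#4=c depends on [3:c]
#5=c depends on [4:c]
#6=c depends on [5:c]
#7=a depends on [2:b, 6:c]
sources: [0:b, 3:c]
N(rest) = Σ N(rest − s) over sources s of rest; N(one piece) = 1:
  size 1 → [7]=1
  size 2 → [2,7]=1  [6,7]=1
  size 3 → [1,2,7]=1  [2,6,7]=2  [5,6,7]=1
  size 4 → [0,1,2,7]=1  [1,2,6,7]=3  [2,5,6,7]=3  [4,5,6,7]=1
  size 5 → [0,1,2,6,7]=4  [1,2,5,6,7]=6  [2,4,5,6,7]=4  [3,4,5,6,7]=1
  size 6 → [0,1,2,5,6,7]=10  [1,2,4,5,6,7]=10  [2,3,4,5,6,7]=5
  first=0(b) contributes 15
  first=3(c) contributes 20
|[w]| = 35

35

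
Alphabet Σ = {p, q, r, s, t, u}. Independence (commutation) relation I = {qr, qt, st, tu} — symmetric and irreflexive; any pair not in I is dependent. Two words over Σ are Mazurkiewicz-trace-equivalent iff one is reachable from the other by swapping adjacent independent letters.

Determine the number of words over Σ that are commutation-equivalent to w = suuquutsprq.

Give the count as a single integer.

16

drop 0:s onto floor
drop 1:u onto {0:s}
drop 2:u onto {1:u}
drop 3:q onto {2:u}
drop 4:u onto {3:q}
drop 5:u onto {4:u}
drop 6:t onto floor
drop 7:s onto {5:u}
drop 8:p onto {6:t, 7:s}
drop 9:r onto {8:p}
drop 10:q onto {8:p}
ground layer = {0:s, 6:t}
drop-orders for the pieces not yet dropped (sum over which currently-grounded one goes next):
  1 to go: {9} 1  {10} 1
  2 to go: {9,10} 2
  3 to go: {8,9,10} 2
  4 to go: {6,8,9,10} 2  {7,8,9,10} 2
  5 to go: {5,7,8,9,10} 2  {6,7,8,9,10} 4
  6 to go: {4,5,7,8,9,10} 2  {5,6,7,8,9,10} 6
  7 to go: {3,4,5,7,8,9,10} 2  {4,5,6,7,8,9,10} 8
  8 to go: {2,3,4,5,7,8,9,10} 2  {3,4,5,6,7,8,9,10} 10
  9 to go: {1,2,3,4,5,7,8,9,10} 2  {2,3,4,5,6,7,8,9,10} 12
  if 0:s drops first: 14 orders
  if 6:t drops first: 2 orders
heap linearizations: 16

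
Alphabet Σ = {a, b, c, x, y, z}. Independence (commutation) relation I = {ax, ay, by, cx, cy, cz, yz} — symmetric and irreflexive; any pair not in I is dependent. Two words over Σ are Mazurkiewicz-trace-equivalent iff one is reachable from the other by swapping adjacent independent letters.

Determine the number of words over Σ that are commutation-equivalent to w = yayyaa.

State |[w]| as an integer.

20

0(y) covers ∅
1(a) covers ∅
2(y) covers 0:y
3(y) covers 2:y
4(a) covers 1:a
5(a) covers 4:a
floor of heap: 0:y, 1:a
completions by unplaced set U, small U first (add the entries for U minus each lowest piece of U):
  |U|=1: {3}:1  {5}:1
  |U|=2: {2,3}:1  {3,5}:2  {4,5}:1
  |U|=3: {0,2,3}:1  {1,4,5}:1  {2,3,5}:3  {3,4,5}:3
  |U|=4: {0,2,3,5}:4  {1,3,4,5}:4  {2,3,4,5}:6
  start at 0(y): 10
  start at 1(a): 10
sum over floor = 20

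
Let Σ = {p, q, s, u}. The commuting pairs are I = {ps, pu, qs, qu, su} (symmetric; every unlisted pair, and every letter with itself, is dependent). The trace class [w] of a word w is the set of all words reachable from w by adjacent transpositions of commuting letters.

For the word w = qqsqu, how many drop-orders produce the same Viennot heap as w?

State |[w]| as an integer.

piece 0:q — minimal
piece 1:q rests on {0:q}
piece 2:s — minimal
piece 3:q rests on {1:q}
piece 4:u — minimal
minimal pieces: {0:q, 2:s, 4:u}
ways to finish when only these pieces remain (= sum over removing one remaining piece with nothing left below it):
  1 left: {2}→1  {3}→1  {4}→1
  2 left: {1,3}→1  {2,3}→2  {2,4}→2  {3,4}→2
  3 left: {0,1,3}→1  {1,2,3}→3  {1,3,4}→3  {2,3,4}→6
  placing 0:q first → 12 extensions
  placing 2:s first → 4 extensions
  placing 4:u first → 4 extensions
total linear extensions = 20

20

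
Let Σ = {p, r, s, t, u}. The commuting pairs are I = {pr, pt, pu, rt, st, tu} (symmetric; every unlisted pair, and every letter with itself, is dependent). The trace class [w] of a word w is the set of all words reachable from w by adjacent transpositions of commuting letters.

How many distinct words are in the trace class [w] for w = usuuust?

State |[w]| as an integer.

drop 0:u onto floor
drop 1:s onto {0:u}
drop 2:u onto {1:s}
drop 3:u onto {2:u}
drop 4:u onto {3:u}
drop 5:s onto {4:u}
drop 6:t onto floor
ground layer = {0:u, 6:t}
drop-orders for the pieces not yet dropped (sum over which currently-grounded one goes next):
  1 to go: {5} 1  {6} 1
  2 to go: {4,5} 1  {5,6} 2
  3 to go: {3,4,5} 1  {4,5,6} 3
  4 to go: {2,3,4,5} 1  {3,4,5,6} 4
  5 to go: {1,2,3,4,5} 1  {2,3,4,5,6} 5
  if 0:u drops first: 6 orders
  if 6:t drops first: 1 orders
heap linearizations: 7

7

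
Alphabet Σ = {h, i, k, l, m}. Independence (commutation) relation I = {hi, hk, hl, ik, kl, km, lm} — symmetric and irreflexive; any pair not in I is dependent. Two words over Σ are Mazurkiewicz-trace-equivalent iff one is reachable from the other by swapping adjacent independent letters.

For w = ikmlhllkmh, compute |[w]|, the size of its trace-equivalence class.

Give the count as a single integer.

drop 0:i onto floor
drop 1:k onto floor
drop 2:m onto {0:i}
drop 3:l onto {0:i}
drop 4:h onto {2:m}
drop 5:l onto {3:l}
drop 6:l onto {5:l}
drop 7:k onto {1:k}
drop 8:m onto {4:h}
drop 9:h onto {8:m}
ground layer = {0:i, 1:k}
drop-orders for the pieces not yet dropped (sum over which currently-grounded one goes next):
  1 to go: {6} 1  {7} 1  {9} 1
  2 to go: {1,7} 1  {5,6} 1  {6,7} 2  {6,9} 2  {7,9} 2  {8,9} 1
  3 to go: {1,6,7} 3  {1,7,9} 3  {3,5,6} 1  {4,8,9} 1  {5,6,7} 3  {5,6,9} 3  {6,7,9} 6  {6,8,9} 3  {7,8,9} 3
  4 to go: {1,5,6,7} 6  {1,6,7,9} 12  {1,7,8,9} 6  {2,4,8,9} 1  {3,5,6,7} 4  {3,5,6,9} 4  {4,6,8,9} 4  {4,7,8,9} 4  {5,6,7,9} 12  {5,6,8,9} 6  {6,7,8,9} 12
  5 to go: {1,3,5,6,7} 10  {1,4,7,8,9} 10  {1,5,6,7,9} 30  {1,6,7,8,9} 30  {2,4,6,8,9} 5  {2,4,7,8,9} 5  {3,5,6,7,9} 20  {3,5,6,8,9} 10  {4,5,6,8,9} 10  {4,6,7,8,9} 20  {5,6,7,8,9} 30
  6 to go: {1,2,4,7,8,9} 15  {1,3,5,6,7,9} 60  {1,4,6,7,8,9} 60  {1,5,6,7,8,9} 90  {2,4,5,6,8,9} 15  {2,4,6,7,8,9} 30  {3,4,5,6,8,9} 20  {3,5,6,7,8,9} 60  {4,5,6,7,8,9} 60
  7 to go: {1,2,4,6,7,8,9} 105  {1,3,5,6,7,8,9} 210  {1,4,5,6,7,8,9} 210  {2,3,4,5,6,8,9} 35  {2,4,5,6,7,8,9} 105  {3,4,5,6,7,8,9} 140
  8 to go: {0,2,3,4,5,6,8,9} 35  {1,2,4,5,6,7,8,9} 420  {1,3,4,5,6,7,8,9} 560  {2,3,4,5,6,7,8,9} 280
  if 0:i drops first: 1260 orders
  if 1:k drops first: 315 orders
heap linearizations: 1575

1575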